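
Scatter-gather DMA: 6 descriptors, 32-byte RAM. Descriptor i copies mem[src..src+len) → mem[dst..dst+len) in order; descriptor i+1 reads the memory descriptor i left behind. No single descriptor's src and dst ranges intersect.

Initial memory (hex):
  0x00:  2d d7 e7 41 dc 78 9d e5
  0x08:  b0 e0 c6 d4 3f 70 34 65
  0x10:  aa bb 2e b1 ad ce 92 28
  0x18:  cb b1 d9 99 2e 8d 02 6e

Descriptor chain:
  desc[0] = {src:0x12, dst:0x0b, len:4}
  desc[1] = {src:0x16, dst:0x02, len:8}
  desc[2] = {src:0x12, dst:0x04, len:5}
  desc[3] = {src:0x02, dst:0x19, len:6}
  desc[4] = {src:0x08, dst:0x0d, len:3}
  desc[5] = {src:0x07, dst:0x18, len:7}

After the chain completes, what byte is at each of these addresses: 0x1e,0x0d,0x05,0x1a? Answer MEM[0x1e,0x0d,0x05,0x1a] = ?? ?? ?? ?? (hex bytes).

MEM[0x1e,0x0d,0x05,0x1a] = 92 92 b1 8d

D0: mem[0x0b..0x0e] <- [2e b1 ad ce]
D1: mem[0x02..0x09] <- [92 28 cb b1 d9 99 2e 8d]
D2: mem[0x04..0x08] <- [2e b1 ad ce 92]
D3: mem[0x19..0x1e] <- [92 28 2e b1 ad ce]
D4: mem[0x0d..0x0f] <- [92 8d c6]
D5: mem[0x18..0x1e] <- [ce 92 8d c6 2e b1 92]
query mem[0x1e]=0x92, mem[0x0d]=0x92, mem[0x05]=0xb1, mem[0x1a]=0x8d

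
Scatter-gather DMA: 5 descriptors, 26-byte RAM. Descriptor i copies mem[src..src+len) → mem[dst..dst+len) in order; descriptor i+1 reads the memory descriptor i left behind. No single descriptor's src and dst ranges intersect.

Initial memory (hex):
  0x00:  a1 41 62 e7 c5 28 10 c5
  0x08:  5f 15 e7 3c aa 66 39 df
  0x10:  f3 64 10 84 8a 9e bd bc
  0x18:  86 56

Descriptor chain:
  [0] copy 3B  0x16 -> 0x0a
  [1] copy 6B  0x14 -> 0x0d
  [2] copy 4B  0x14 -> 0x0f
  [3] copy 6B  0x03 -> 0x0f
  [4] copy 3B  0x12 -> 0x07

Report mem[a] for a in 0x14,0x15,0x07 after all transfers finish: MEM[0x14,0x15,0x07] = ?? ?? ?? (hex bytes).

  after D0: wrote 3B at 0x0a = bdbc86
  after D1: wrote 6B at 0x0d = 8a9ebdbc8656
  after D2: wrote 4B at 0x0f = 8a9ebdbc
  after D3: wrote 6B at 0x0f = e7c52810c55f
  after D4: wrote 3B at 0x07 = 10c55f
query mem[0x14]=0x5f, mem[0x15]=0x9e, mem[0x07]=0x10

MEM[0x14,0x15,0x07] = 5f 9e 10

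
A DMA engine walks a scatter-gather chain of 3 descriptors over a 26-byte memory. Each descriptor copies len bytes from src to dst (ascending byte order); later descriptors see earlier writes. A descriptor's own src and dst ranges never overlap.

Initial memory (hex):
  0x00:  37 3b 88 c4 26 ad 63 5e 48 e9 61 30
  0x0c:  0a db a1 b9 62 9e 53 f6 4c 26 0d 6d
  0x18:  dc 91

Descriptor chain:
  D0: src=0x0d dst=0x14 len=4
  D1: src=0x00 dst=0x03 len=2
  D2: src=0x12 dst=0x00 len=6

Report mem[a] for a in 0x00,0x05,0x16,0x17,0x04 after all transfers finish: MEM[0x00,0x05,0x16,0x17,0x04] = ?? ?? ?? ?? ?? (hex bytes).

D0: mem[0x14..0x17] <- [db a1 b9 62]
D1: mem[0x03..0x04] <- [37 3b]
D2: mem[0x00..0x05] <- [53 f6 db a1 b9 62]
query mem[0x00]=0x53, mem[0x05]=0x62, mem[0x16]=0xb9, mem[0x17]=0x62, mem[0x04]=0xb9

MEM[0x00,0x05,0x16,0x17,0x04] = 53 62 b9 62 b9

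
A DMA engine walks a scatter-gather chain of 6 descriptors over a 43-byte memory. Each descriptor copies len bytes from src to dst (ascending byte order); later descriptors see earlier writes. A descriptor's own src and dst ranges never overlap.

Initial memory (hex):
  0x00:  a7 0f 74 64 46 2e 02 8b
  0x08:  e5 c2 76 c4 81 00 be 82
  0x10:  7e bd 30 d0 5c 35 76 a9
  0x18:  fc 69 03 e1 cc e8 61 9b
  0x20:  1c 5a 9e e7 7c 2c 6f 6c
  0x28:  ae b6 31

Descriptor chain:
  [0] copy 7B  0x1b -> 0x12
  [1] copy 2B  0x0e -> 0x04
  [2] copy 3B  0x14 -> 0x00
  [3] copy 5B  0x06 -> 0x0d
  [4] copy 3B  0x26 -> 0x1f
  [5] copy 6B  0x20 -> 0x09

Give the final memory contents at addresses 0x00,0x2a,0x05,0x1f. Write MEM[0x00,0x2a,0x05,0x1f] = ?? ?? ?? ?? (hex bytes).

MEM[0x00,0x2a,0x05,0x1f] = e8 31 82 6f

#0 dst[0x12+7] := {0xe1,0xcc,0xe8,0x61,0x9b,0x1c,0x5a}
#1 dst[0x04+2] := {0xbe,0x82}
#2 dst[0x00+3] := {0xe8,0x61,0x9b}
#3 dst[0x0d+5] := {0x02,0x8b,0xe5,0xc2,0x76}
#4 dst[0x1f+3] := {0x6f,0x6c,0xae}
#5 dst[0x09+6] := {0x6c,0xae,0x9e,0xe7,0x7c,0x2c}
query mem[0x00]=0xe8, mem[0x2a]=0x31, mem[0x05]=0x82, mem[0x1f]=0x6f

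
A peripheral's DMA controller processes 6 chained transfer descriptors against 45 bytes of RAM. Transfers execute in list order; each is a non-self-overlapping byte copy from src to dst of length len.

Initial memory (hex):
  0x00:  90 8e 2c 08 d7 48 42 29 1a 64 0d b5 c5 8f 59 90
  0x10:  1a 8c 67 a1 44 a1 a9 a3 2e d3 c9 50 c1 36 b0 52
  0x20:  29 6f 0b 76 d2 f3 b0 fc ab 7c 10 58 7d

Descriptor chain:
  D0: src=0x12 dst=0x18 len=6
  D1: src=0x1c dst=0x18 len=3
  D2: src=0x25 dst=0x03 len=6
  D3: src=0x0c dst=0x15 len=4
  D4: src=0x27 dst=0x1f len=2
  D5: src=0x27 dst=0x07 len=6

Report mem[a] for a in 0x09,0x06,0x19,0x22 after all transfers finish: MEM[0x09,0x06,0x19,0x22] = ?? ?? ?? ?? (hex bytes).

D0: mem[0x18..0x1d] <- [67 a1 44 a1 a9 a3]
D1: mem[0x18..0x1a] <- [a9 a3 b0]
D2: mem[0x03..0x08] <- [f3 b0 fc ab 7c 10]
D3: mem[0x15..0x18] <- [c5 8f 59 90]
D4: mem[0x1f..0x20] <- [fc ab]
D5: mem[0x07..0x0c] <- [fc ab 7c 10 58 7d]
query mem[0x09]=0x7c, mem[0x06]=0xab, mem[0x19]=0xa3, mem[0x22]=0x0b

MEM[0x09,0x06,0x19,0x22] = 7c ab a3 0b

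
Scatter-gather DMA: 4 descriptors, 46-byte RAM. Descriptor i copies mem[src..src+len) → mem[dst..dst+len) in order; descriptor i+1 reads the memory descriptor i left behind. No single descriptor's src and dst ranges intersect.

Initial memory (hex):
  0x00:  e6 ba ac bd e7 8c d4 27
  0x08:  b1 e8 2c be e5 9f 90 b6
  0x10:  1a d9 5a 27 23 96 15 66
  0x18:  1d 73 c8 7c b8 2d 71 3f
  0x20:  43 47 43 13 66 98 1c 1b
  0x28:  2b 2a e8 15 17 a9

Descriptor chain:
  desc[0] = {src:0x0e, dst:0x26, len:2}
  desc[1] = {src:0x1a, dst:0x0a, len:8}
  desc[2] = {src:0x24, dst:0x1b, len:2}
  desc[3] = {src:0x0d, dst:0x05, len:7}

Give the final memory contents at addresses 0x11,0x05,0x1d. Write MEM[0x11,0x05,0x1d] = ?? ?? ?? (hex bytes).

[0] 0x0e->0x26 len=2 : 90 b6
[1] 0x1a->0x0a len=8 : c8 7c b8 2d 71 3f 43 47
[2] 0x24->0x1b len=2 : 66 98
[3] 0x0d->0x05 len=7 : 2d 71 3f 43 47 5a 27
query mem[0x11]=0x47, mem[0x05]=0x2d, mem[0x1d]=0x2d

MEM[0x11,0x05,0x1d] = 47 2d 2d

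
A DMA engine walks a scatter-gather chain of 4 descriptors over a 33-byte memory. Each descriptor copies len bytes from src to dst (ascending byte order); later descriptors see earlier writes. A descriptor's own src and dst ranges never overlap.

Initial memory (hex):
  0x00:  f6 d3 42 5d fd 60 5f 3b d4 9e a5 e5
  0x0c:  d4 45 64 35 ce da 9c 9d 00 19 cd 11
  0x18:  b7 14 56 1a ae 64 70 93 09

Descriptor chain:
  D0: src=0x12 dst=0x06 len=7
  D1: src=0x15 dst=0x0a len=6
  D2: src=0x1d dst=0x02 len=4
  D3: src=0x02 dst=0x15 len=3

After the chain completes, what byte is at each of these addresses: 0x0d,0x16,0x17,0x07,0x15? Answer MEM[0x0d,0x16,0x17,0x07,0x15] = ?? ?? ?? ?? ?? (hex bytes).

  after D0: wrote 7B at 0x06 = 9c9d0019cd11b7
  after D1: wrote 6B at 0x0a = 19cd11b71456
  after D2: wrote 4B at 0x02 = 64709309
  after D3: wrote 3B at 0x15 = 647093
query mem[0x0d]=0xb7, mem[0x16]=0x70, mem[0x17]=0x93, mem[0x07]=0x9d, mem[0x15]=0x64

MEM[0x0d,0x16,0x17,0x07,0x15] = b7 70 93 9d 64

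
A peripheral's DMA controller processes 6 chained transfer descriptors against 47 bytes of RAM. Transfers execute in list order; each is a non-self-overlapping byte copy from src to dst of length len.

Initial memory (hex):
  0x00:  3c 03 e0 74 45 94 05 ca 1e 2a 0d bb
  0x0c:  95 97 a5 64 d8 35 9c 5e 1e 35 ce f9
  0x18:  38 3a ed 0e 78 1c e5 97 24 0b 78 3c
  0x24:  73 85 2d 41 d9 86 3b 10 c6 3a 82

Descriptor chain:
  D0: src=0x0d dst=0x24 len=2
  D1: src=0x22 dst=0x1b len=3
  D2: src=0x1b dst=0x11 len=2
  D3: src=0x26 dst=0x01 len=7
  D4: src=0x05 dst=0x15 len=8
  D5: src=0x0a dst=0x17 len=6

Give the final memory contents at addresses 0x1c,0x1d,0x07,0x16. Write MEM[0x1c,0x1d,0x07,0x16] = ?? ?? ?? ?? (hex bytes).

[0] 0x0d->0x24 len=2 : 97 a5
[1] 0x22->0x1b len=3 : 78 3c 97
[2] 0x1b->0x11 len=2 : 78 3c
[3] 0x26->0x01 len=7 : 2d 41 d9 86 3b 10 c6
[4] 0x05->0x15 len=8 : 3b 10 c6 1e 2a 0d bb 95
[5] 0x0a->0x17 len=6 : 0d bb 95 97 a5 64
query mem[0x1c]=0x64, mem[0x1d]=0x97, mem[0x07]=0xc6, mem[0x16]=0x10

MEM[0x1c,0x1d,0x07,0x16] = 64 97 c6 10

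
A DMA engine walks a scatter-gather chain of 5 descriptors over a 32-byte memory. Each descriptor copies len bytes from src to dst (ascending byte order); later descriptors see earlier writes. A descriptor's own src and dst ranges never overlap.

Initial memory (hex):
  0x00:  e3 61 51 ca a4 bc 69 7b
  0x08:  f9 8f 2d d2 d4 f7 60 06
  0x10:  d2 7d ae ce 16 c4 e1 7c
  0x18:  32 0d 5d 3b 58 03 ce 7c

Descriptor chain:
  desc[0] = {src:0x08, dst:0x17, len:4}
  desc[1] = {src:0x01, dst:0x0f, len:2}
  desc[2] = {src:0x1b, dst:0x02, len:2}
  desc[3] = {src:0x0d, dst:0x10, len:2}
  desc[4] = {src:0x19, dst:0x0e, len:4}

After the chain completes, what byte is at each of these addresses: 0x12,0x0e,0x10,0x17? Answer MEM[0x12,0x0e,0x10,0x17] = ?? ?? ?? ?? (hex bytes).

MEM[0x12,0x0e,0x10,0x17] = ae 2d 3b f9

#0 dst[0x17+4] := {0xf9,0x8f,0x2d,0xd2}
#1 dst[0x0f+2] := {0x61,0x51}
#2 dst[0x02+2] := {0x3b,0x58}
#3 dst[0x10+2] := {0xf7,0x60}
#4 dst[0x0e+4] := {0x2d,0xd2,0x3b,0x58}
query mem[0x12]=0xae, mem[0x0e]=0x2d, mem[0x10]=0x3b, mem[0x17]=0xf9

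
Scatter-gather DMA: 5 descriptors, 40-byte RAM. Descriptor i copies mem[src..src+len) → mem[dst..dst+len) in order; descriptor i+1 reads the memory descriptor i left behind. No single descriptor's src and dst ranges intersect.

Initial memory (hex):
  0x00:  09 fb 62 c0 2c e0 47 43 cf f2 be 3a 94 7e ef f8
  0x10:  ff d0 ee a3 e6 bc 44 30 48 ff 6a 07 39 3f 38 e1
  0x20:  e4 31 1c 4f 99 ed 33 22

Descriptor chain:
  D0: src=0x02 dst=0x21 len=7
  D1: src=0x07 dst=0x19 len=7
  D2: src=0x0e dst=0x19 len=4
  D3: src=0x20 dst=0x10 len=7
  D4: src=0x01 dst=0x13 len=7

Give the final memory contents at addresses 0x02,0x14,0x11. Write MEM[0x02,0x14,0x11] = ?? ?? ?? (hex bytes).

  after D0: wrote 7B at 0x21 = 62c02ce04743cf
  after D1: wrote 7B at 0x19 = 43cff2be3a947e
  after D2: wrote 4B at 0x19 = eff8ffd0
  after D3: wrote 7B at 0x10 = e462c02ce04743
  after D4: wrote 7B at 0x13 = fb62c02ce04743
query mem[0x02]=0x62, mem[0x14]=0x62, mem[0x11]=0x62

MEM[0x02,0x14,0x11] = 62 62 62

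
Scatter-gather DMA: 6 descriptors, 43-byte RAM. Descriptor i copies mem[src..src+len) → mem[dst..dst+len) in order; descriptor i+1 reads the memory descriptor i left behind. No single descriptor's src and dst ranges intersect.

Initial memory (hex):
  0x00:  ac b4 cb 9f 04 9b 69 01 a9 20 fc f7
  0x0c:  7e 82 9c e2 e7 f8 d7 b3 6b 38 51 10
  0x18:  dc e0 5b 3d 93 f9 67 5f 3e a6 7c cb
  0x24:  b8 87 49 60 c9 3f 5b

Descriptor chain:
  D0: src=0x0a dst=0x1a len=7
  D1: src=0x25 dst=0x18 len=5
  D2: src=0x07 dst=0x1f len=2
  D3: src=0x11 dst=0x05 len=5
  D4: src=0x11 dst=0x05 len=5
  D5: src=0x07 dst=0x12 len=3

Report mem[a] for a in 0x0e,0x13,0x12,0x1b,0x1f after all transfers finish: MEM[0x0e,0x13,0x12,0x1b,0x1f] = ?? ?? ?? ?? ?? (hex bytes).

MEM[0x0e,0x13,0x12,0x1b,0x1f] = 9c 6b b3 c9 01

[0] 0x0a->0x1a len=7 : fc f7 7e 82 9c e2 e7
[1] 0x25->0x18 len=5 : 87 49 60 c9 3f
[2] 0x07->0x1f len=2 : 01 a9
[3] 0x11->0x05 len=5 : f8 d7 b3 6b 38
[4] 0x11->0x05 len=5 : f8 d7 b3 6b 38
[5] 0x07->0x12 len=3 : b3 6b 38
query mem[0x0e]=0x9c, mem[0x13]=0x6b, mem[0x12]=0xb3, mem[0x1b]=0xc9, mem[0x1f]=0x01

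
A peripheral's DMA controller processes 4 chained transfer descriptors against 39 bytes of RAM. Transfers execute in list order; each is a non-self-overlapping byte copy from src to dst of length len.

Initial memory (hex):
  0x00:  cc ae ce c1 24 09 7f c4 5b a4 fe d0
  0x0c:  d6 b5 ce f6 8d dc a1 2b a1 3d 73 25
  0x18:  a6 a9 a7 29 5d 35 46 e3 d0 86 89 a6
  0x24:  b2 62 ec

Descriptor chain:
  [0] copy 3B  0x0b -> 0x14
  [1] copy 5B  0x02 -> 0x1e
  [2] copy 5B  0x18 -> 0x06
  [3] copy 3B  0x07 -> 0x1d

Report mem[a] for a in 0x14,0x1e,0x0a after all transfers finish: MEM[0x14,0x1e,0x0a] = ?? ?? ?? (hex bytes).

MEM[0x14,0x1e,0x0a] = d0 a7 5d

#0 dst[0x14+3] := {0xd0,0xd6,0xb5}
#1 dst[0x1e+5] := {0xce,0xc1,0x24,0x09,0x7f}
#2 dst[0x06+5] := {0xa6,0xa9,0xa7,0x29,0x5d}
#3 dst[0x1d+3] := {0xa9,0xa7,0x29}
query mem[0x14]=0xd0, mem[0x1e]=0xa7, mem[0x0a]=0x5d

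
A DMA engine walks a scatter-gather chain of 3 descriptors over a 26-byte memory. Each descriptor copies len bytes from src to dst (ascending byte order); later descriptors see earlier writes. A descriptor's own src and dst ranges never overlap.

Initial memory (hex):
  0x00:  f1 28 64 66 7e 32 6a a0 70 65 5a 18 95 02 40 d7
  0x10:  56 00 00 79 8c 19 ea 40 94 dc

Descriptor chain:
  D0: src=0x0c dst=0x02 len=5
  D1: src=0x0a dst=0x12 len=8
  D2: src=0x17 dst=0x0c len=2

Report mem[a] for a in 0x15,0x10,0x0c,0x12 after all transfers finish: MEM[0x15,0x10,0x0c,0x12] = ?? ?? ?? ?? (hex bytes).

  after D0: wrote 5B at 0x02 = 950240d756
  after D1: wrote 8B at 0x12 = 5a18950240d75600
  after D2: wrote 2B at 0x0c = d756
query mem[0x15]=0x02, mem[0x10]=0x56, mem[0x0c]=0xd7, mem[0x12]=0x5a

MEM[0x15,0x10,0x0c,0x12] = 02 56 d7 5a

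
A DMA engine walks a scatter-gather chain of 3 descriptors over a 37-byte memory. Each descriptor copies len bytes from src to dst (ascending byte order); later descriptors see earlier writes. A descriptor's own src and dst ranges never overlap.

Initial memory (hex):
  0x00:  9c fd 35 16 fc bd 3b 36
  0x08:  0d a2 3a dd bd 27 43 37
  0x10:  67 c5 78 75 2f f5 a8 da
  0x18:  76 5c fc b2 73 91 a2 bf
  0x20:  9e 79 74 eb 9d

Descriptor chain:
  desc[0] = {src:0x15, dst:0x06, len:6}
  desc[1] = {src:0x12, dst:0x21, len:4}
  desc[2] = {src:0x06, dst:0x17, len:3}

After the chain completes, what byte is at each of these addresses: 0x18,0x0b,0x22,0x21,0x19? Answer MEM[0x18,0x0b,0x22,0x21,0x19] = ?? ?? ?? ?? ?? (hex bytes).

MEM[0x18,0x0b,0x22,0x21,0x19] = a8 fc 75 78 da

D0: mem[0x06..0x0b] <- [f5 a8 da 76 5c fc]
D1: mem[0x21..0x24] <- [78 75 2f f5]
D2: mem[0x17..0x19] <- [f5 a8 da]
query mem[0x18]=0xa8, mem[0x0b]=0xfc, mem[0x22]=0x75, mem[0x21]=0x78, mem[0x19]=0xda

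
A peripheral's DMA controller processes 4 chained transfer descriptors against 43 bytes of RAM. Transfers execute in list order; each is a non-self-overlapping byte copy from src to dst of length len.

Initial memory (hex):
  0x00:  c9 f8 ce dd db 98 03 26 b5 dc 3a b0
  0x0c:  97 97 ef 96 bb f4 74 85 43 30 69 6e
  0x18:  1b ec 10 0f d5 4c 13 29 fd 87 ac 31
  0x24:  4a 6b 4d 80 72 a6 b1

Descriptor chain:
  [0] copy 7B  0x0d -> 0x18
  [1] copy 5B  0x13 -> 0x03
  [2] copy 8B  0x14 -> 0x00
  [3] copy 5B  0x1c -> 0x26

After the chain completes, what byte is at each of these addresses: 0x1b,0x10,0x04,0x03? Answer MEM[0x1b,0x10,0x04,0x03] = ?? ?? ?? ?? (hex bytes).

D0: mem[0x18..0x1e] <- [97 ef 96 bb f4 74 85]
D1: mem[0x03..0x07] <- [85 43 30 69 6e]
D2: mem[0x00..0x07] <- [43 30 69 6e 97 ef 96 bb]
D3: mem[0x26..0x2a] <- [f4 74 85 29 fd]
query mem[0x1b]=0xbb, mem[0x10]=0xbb, mem[0x04]=0x97, mem[0x03]=0x6e

MEM[0x1b,0x10,0x04,0x03] = bb bb 97 6e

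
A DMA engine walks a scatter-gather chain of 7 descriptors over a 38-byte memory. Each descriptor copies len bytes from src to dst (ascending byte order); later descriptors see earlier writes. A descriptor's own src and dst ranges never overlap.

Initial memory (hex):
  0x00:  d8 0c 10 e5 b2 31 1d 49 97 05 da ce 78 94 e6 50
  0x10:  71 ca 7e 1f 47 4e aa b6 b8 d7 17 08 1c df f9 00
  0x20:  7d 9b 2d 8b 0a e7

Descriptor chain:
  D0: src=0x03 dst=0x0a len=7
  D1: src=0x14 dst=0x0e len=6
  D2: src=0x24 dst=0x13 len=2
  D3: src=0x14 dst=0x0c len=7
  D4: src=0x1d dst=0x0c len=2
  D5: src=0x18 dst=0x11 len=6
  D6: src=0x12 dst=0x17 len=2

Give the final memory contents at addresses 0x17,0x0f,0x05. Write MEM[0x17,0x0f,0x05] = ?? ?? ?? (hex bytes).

D0: mem[0x0a..0x10] <- [e5 b2 31 1d 49 97 05]
D1: mem[0x0e..0x13] <- [47 4e aa b6 b8 d7]
D2: mem[0x13..0x14] <- [0a e7]
D3: mem[0x0c..0x12] <- [e7 4e aa b6 b8 d7 17]
D4: mem[0x0c..0x0d] <- [df f9]
D5: mem[0x11..0x16] <- [b8 d7 17 08 1c df]
D6: mem[0x17..0x18] <- [d7 17]
query mem[0x17]=0xd7, mem[0x0f]=0xb6, mem[0x05]=0x31

MEM[0x17,0x0f,0x05] = d7 b6 31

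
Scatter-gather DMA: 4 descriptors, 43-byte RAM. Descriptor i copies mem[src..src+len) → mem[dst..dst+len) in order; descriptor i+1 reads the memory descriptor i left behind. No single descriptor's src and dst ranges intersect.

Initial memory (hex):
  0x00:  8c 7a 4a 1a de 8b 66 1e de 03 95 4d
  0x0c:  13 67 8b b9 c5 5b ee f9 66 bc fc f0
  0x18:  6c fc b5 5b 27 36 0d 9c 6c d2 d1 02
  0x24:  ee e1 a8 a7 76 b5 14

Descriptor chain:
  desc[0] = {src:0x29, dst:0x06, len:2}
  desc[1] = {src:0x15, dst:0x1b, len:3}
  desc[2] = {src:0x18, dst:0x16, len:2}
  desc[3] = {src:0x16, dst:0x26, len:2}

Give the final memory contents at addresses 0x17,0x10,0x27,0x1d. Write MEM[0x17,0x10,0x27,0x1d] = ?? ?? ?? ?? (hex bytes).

  after D0: wrote 2B at 0x06 = b514
  after D1: wrote 3B at 0x1b = bcfcf0
  after D2: wrote 2B at 0x16 = 6cfc
  after D3: wrote 2B at 0x26 = 6cfc
query mem[0x17]=0xfc, mem[0x10]=0xc5, mem[0x27]=0xfc, mem[0x1d]=0xf0

MEM[0x17,0x10,0x27,0x1d] = fc c5 fc f0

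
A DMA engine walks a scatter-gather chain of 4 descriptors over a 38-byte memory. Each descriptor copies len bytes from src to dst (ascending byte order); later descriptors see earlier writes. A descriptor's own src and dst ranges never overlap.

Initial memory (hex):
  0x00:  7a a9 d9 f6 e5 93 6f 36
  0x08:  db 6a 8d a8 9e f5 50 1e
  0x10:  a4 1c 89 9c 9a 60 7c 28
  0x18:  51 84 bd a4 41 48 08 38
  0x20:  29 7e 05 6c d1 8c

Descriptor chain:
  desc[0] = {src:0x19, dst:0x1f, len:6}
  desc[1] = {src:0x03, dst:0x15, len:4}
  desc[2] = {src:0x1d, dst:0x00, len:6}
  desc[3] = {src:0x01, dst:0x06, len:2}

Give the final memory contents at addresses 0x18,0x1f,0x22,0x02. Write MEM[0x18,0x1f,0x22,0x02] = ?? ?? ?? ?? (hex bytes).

MEM[0x18,0x1f,0x22,0x02] = 6f 84 41 84

#0 dst[0x1f+6] := {0x84,0xbd,0xa4,0x41,0x48,0x08}
#1 dst[0x15+4] := {0xf6,0xe5,0x93,0x6f}
#2 dst[0x00+6] := {0x48,0x08,0x84,0xbd,0xa4,0x41}
#3 dst[0x06+2] := {0x08,0x84}
query mem[0x18]=0x6f, mem[0x1f]=0x84, mem[0x22]=0x41, mem[0x02]=0x84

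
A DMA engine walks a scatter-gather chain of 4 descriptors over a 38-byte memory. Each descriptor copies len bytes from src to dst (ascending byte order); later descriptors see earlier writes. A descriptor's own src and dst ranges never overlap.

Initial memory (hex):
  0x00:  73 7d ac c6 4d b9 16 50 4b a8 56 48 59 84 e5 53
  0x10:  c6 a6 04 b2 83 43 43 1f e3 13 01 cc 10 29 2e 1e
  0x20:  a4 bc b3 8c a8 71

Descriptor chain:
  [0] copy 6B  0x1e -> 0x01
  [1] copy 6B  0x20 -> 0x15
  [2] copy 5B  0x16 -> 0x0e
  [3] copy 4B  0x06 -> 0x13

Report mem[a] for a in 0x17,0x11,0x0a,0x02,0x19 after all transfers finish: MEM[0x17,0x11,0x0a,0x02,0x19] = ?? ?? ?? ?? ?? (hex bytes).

MEM[0x17,0x11,0x0a,0x02,0x19] = b3 a8 56 1e a8

D0: mem[0x01..0x06] <- [2e 1e a4 bc b3 8c]
D1: mem[0x15..0x1a] <- [a4 bc b3 8c a8 71]
D2: mem[0x0e..0x12] <- [bc b3 8c a8 71]
D3: mem[0x13..0x16] <- [8c 50 4b a8]
query mem[0x17]=0xb3, mem[0x11]=0xa8, mem[0x0a]=0x56, mem[0x02]=0x1e, mem[0x19]=0xa8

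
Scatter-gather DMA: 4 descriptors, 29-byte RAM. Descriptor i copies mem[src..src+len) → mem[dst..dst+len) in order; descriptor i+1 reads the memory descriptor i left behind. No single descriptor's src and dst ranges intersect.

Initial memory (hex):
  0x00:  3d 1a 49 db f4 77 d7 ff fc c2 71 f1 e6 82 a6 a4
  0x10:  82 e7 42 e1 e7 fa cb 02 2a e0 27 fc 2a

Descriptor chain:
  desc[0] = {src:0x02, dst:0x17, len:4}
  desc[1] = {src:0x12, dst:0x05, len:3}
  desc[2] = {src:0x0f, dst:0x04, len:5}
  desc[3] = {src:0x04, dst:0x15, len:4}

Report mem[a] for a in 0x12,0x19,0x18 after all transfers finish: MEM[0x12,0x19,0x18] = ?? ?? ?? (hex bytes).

D0: mem[0x17..0x1a] <- [49 db f4 77]
D1: mem[0x05..0x07] <- [42 e1 e7]
D2: mem[0x04..0x08] <- [a4 82 e7 42 e1]
D3: mem[0x15..0x18] <- [a4 82 e7 42]
query mem[0x12]=0x42, mem[0x19]=0xf4, mem[0x18]=0x42

MEM[0x12,0x19,0x18] = 42 f4 42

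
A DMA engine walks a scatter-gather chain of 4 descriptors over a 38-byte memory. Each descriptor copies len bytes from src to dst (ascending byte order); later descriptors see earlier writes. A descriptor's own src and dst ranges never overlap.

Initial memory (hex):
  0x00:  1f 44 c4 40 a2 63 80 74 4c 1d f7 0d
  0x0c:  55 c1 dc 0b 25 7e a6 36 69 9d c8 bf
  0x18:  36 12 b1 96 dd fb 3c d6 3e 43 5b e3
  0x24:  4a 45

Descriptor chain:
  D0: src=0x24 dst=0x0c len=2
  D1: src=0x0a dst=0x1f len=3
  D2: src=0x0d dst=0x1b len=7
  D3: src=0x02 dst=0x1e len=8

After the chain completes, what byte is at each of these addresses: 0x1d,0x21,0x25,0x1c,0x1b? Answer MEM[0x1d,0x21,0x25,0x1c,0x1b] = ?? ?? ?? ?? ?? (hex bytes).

MEM[0x1d,0x21,0x25,0x1c,0x1b] = 0b 63 1d dc 45

  after D0: wrote 2B at 0x0c = 4a45
  after D1: wrote 3B at 0x1f = f70d4a
  after D2: wrote 7B at 0x1b = 45dc0b257ea636
  after D3: wrote 8B at 0x1e = c440a26380744c1d
query mem[0x1d]=0x0b, mem[0x21]=0x63, mem[0x25]=0x1d, mem[0x1c]=0xdc, mem[0x1b]=0x45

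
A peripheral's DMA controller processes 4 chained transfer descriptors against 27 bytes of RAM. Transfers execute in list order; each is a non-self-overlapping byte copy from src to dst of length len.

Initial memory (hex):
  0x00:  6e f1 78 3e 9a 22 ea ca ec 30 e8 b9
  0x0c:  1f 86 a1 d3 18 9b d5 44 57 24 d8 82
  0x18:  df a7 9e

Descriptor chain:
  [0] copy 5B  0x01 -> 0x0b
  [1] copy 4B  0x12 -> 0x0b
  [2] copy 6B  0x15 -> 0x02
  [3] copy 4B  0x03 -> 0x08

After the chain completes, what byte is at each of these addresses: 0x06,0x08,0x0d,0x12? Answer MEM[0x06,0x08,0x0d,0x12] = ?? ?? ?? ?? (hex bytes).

MEM[0x06,0x08,0x0d,0x12] = a7 d8 57 d5

  after D0: wrote 5B at 0x0b = f1783e9a22
  after D1: wrote 4B at 0x0b = d5445724
  after D2: wrote 6B at 0x02 = 24d882dfa79e
  after D3: wrote 4B at 0x08 = d882dfa7
query mem[0x06]=0xa7, mem[0x08]=0xd8, mem[0x0d]=0x57, mem[0x12]=0xd5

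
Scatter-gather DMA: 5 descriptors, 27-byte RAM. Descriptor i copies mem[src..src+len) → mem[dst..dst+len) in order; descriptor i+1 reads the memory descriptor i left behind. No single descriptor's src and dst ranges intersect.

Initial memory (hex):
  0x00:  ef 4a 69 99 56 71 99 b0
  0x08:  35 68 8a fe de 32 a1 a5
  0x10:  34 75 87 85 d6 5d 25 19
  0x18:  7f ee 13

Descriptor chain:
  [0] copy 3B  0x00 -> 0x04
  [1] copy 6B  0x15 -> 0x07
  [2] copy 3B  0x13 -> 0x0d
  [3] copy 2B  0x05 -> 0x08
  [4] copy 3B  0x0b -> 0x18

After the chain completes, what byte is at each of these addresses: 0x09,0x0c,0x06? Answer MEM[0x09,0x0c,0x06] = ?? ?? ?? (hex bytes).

MEM[0x09,0x0c,0x06] = 69 13 69

D0: mem[0x04..0x06] <- [ef 4a 69]
D1: mem[0x07..0x0c] <- [5d 25 19 7f ee 13]
D2: mem[0x0d..0x0f] <- [85 d6 5d]
D3: mem[0x08..0x09] <- [4a 69]
D4: mem[0x18..0x1a] <- [ee 13 85]
query mem[0x09]=0x69, mem[0x0c]=0x13, mem[0x06]=0x69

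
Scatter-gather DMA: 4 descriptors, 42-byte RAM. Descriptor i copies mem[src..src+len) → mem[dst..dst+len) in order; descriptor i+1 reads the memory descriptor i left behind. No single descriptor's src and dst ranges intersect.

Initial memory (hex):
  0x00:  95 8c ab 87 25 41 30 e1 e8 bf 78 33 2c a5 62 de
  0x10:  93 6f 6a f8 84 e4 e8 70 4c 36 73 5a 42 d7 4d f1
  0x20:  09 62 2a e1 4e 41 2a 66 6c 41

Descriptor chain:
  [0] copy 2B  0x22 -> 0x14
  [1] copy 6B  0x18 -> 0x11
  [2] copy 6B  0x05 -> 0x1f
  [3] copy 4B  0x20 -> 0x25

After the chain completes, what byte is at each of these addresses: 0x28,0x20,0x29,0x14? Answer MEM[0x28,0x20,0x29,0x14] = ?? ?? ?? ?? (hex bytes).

D0: mem[0x14..0x15] <- [2a e1]
D1: mem[0x11..0x16] <- [4c 36 73 5a 42 d7]
D2: mem[0x1f..0x24] <- [41 30 e1 e8 bf 78]
D3: mem[0x25..0x28] <- [30 e1 e8 bf]
query mem[0x28]=0xbf, mem[0x20]=0x30, mem[0x29]=0x41, mem[0x14]=0x5a

MEM[0x28,0x20,0x29,0x14] = bf 30 41 5a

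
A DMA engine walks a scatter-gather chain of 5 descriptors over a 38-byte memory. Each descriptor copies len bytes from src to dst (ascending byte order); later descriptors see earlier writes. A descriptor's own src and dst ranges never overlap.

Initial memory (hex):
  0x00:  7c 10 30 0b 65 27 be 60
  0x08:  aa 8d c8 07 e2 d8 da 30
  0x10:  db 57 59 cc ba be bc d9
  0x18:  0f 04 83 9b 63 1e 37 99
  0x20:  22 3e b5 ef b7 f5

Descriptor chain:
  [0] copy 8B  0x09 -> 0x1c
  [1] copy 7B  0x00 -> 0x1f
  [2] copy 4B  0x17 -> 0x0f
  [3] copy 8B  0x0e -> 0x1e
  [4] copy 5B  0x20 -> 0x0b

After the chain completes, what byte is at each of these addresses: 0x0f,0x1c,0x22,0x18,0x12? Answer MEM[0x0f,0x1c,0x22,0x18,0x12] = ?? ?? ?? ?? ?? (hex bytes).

[0] 0x09->0x1c len=8 : 8d c8 07 e2 d8 da 30 db
[1] 0x00->0x1f len=7 : 7c 10 30 0b 65 27 be
[2] 0x17->0x0f len=4 : d9 0f 04 83
[3] 0x0e->0x1e len=8 : da d9 0f 04 83 cc ba be
[4] 0x20->0x0b len=5 : 0f 04 83 cc ba
query mem[0x0f]=0xba, mem[0x1c]=0x8d, mem[0x22]=0x83, mem[0x18]=0x0f, mem[0x12]=0x83

MEM[0x0f,0x1c,0x22,0x18,0x12] = ba 8d 83 0f 83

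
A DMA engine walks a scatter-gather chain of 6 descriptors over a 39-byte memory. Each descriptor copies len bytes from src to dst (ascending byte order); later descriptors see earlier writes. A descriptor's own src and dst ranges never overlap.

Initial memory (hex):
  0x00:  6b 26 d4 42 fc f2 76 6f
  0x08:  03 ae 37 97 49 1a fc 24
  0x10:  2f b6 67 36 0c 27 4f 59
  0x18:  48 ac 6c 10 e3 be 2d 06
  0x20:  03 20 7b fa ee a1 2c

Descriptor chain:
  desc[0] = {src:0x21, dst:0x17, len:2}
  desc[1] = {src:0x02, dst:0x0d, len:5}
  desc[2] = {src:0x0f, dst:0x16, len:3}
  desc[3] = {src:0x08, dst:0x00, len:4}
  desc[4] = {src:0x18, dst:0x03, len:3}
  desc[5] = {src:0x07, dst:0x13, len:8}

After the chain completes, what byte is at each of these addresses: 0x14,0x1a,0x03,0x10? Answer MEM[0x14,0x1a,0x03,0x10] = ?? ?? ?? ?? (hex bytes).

  after D0: wrote 2B at 0x17 = 207b
  after D1: wrote 5B at 0x0d = d442fcf276
  after D2: wrote 3B at 0x16 = fcf276
  after D3: wrote 4B at 0x00 = 03ae3797
  after D4: wrote 3B at 0x03 = 76ac6c
  after D5: wrote 8B at 0x13 = 6f03ae379749d442
query mem[0x14]=0x03, mem[0x1a]=0x42, mem[0x03]=0x76, mem[0x10]=0xf2

MEM[0x14,0x1a,0x03,0x10] = 03 42 76 f2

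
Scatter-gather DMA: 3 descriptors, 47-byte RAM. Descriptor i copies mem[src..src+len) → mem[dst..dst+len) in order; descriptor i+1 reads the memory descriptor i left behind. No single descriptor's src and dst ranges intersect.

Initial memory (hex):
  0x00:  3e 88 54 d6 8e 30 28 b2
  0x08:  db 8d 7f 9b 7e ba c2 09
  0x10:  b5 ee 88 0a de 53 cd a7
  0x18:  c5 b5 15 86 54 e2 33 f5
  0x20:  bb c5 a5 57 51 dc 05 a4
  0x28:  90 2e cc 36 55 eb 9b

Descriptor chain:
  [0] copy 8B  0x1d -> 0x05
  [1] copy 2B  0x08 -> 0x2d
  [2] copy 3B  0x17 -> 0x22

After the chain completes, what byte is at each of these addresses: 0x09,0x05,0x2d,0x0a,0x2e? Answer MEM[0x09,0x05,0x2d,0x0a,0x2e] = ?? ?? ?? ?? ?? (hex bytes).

MEM[0x09,0x05,0x2d,0x0a,0x2e] = c5 e2 bb a5 c5

#0 dst[0x05+8] := {0xe2,0x33,0xf5,0xbb,0xc5,0xa5,0x57,0x51}
#1 dst[0x2d+2] := {0xbb,0xc5}
#2 dst[0x22+3] := {0xa7,0xc5,0xb5}
query mem[0x09]=0xc5, mem[0x05]=0xe2, mem[0x2d]=0xbb, mem[0x0a]=0xa5, mem[0x2e]=0xc5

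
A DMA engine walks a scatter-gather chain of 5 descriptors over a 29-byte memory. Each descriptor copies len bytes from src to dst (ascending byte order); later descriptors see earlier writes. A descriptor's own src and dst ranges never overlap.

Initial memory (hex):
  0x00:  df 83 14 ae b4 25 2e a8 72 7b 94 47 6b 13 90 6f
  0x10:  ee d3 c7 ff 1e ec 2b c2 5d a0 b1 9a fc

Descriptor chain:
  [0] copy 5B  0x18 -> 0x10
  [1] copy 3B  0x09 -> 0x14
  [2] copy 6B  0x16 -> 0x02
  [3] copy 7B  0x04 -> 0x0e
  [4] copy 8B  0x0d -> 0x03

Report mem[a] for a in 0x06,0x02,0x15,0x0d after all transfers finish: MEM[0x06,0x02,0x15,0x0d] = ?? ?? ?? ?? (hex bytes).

MEM[0x06,0x02,0x15,0x0d] = b1 47 94 13

  after D0: wrote 5B at 0x10 = 5da0b19afc
  after D1: wrote 3B at 0x14 = 7b9447
  after D2: wrote 6B at 0x02 = 47c25da0b19a
  after D3: wrote 7B at 0x0e = 5da0b19a727b94
  after D4: wrote 8B at 0x03 = 135da0b19a727b94
query mem[0x06]=0xb1, mem[0x02]=0x47, mem[0x15]=0x94, mem[0x0d]=0x13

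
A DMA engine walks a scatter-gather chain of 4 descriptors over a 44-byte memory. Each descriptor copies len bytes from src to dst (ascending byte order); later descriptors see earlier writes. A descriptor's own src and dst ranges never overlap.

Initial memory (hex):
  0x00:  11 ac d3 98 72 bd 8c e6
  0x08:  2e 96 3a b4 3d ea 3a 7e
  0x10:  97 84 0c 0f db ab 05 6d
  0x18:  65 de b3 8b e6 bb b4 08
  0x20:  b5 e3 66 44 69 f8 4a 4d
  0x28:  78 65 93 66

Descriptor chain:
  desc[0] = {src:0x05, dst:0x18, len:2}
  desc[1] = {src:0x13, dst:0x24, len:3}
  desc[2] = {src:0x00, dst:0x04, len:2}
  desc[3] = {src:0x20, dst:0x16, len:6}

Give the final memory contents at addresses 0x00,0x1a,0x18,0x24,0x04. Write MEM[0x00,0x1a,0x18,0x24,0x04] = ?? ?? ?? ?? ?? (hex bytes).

MEM[0x00,0x1a,0x18,0x24,0x04] = 11 0f 66 0f 11

D0: mem[0x18..0x19] <- [bd 8c]
D1: mem[0x24..0x26] <- [0f db ab]
D2: mem[0x04..0x05] <- [11 ac]
D3: mem[0x16..0x1b] <- [b5 e3 66 44 0f db]
query mem[0x00]=0x11, mem[0x1a]=0x0f, mem[0x18]=0x66, mem[0x24]=0x0f, mem[0x04]=0x11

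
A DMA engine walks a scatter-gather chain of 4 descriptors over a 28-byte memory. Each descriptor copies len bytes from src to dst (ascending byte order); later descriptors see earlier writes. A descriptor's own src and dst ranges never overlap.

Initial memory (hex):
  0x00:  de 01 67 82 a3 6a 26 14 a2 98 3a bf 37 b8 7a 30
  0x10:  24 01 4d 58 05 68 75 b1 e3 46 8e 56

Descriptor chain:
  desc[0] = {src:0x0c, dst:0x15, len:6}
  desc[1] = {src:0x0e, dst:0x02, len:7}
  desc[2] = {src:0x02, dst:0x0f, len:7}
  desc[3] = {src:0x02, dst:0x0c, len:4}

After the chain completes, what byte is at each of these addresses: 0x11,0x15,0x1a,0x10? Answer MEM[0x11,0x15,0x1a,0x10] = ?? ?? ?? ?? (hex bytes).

MEM[0x11,0x15,0x1a,0x10] = 24 05 01 30

D0: mem[0x15..0x1a] <- [37 b8 7a 30 24 01]
D1: mem[0x02..0x08] <- [7a 30 24 01 4d 58 05]
D2: mem[0x0f..0x15] <- [7a 30 24 01 4d 58 05]
D3: mem[0x0c..0x0f] <- [7a 30 24 01]
query mem[0x11]=0x24, mem[0x15]=0x05, mem[0x1a]=0x01, mem[0x10]=0x30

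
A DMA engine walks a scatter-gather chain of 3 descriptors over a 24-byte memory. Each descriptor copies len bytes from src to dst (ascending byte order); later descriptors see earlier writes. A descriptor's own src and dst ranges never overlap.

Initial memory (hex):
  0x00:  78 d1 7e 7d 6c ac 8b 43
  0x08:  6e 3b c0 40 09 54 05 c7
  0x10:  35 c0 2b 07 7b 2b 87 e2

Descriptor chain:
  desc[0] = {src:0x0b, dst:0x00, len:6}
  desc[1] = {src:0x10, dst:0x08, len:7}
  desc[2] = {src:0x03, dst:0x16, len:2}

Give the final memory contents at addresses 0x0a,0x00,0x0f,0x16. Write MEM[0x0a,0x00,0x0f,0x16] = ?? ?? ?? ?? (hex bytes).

MEM[0x0a,0x00,0x0f,0x16] = 2b 40 c7 05

#0 dst[0x00+6] := {0x40,0x09,0x54,0x05,0xc7,0x35}
#1 dst[0x08+7] := {0x35,0xc0,0x2b,0x07,0x7b,0x2b,0x87}
#2 dst[0x16+2] := {0x05,0xc7}
query mem[0x0a]=0x2b, mem[0x00]=0x40, mem[0x0f]=0xc7, mem[0x16]=0x05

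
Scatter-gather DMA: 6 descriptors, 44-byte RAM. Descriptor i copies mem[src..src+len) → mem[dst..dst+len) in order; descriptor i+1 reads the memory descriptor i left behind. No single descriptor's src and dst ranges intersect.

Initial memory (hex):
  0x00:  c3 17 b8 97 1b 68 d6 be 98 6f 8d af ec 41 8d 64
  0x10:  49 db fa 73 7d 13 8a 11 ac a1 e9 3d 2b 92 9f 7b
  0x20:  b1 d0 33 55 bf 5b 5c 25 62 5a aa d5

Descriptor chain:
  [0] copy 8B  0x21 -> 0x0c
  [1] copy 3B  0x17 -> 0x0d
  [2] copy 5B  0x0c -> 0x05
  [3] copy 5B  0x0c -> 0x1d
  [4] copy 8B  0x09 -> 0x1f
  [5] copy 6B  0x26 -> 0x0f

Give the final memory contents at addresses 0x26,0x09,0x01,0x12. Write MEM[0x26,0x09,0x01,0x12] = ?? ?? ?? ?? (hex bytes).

[0] 0x21->0x0c len=8 : d0 33 55 bf 5b 5c 25 62
[1] 0x17->0x0d len=3 : 11 ac a1
[2] 0x0c->0x05 len=5 : d0 11 ac a1 5b
[3] 0x0c->0x1d len=5 : d0 11 ac a1 5b
[4] 0x09->0x1f len=8 : 5b 8d af d0 11 ac a1 5b
[5] 0x26->0x0f len=6 : 5b 25 62 5a aa d5
query mem[0x26]=0x5b, mem[0x09]=0x5b, mem[0x01]=0x17, mem[0x12]=0x5a

MEM[0x26,0x09,0x01,0x12] = 5b 5b 17 5a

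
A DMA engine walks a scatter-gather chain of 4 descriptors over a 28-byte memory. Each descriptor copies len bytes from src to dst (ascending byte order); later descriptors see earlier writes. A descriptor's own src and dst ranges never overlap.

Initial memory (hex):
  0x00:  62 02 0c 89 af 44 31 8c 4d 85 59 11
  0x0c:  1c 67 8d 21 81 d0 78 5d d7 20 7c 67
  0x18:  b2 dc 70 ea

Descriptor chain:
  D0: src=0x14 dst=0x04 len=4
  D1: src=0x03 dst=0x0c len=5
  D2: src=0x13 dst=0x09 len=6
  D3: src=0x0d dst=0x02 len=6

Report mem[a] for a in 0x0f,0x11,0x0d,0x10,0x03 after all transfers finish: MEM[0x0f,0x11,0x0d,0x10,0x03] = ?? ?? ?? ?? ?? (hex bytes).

  after D0: wrote 4B at 0x04 = d7207c67
  after D1: wrote 5B at 0x0c = 89d7207c67
  after D2: wrote 6B at 0x09 = 5dd7207c67b2
  after D3: wrote 6B at 0x02 = 67b27c67d078
query mem[0x0f]=0x7c, mem[0x11]=0xd0, mem[0x0d]=0x67, mem[0x10]=0x67, mem[0x03]=0xb2

MEM[0x0f,0x11,0x0d,0x10,0x03] = 7c d0 67 67 b2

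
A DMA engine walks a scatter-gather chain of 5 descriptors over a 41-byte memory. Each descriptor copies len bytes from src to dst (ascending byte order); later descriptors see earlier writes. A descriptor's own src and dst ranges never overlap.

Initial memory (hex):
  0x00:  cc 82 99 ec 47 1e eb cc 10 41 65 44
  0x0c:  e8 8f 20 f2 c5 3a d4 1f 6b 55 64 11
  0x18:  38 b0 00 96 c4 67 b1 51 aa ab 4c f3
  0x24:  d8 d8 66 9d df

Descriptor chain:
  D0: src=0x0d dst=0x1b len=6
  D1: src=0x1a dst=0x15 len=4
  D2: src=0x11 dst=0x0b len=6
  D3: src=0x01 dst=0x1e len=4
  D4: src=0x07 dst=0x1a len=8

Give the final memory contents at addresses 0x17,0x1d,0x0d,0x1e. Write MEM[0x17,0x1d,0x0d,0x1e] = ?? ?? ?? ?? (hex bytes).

#0 dst[0x1b+6] := {0x8f,0x20,0xf2,0xc5,0x3a,0xd4}
#1 dst[0x15+4] := {0x00,0x8f,0x20,0xf2}
#2 dst[0x0b+6] := {0x3a,0xd4,0x1f,0x6b,0x00,0x8f}
#3 dst[0x1e+4] := {0x82,0x99,0xec,0x47}
#4 dst[0x1a+8] := {0xcc,0x10,0x41,0x65,0x3a,0xd4,0x1f,0x6b}
query mem[0x17]=0x20, mem[0x1d]=0x65, mem[0x0d]=0x1f, mem[0x1e]=0x3a

MEM[0x17,0x1d,0x0d,0x1e] = 20 65 1f 3a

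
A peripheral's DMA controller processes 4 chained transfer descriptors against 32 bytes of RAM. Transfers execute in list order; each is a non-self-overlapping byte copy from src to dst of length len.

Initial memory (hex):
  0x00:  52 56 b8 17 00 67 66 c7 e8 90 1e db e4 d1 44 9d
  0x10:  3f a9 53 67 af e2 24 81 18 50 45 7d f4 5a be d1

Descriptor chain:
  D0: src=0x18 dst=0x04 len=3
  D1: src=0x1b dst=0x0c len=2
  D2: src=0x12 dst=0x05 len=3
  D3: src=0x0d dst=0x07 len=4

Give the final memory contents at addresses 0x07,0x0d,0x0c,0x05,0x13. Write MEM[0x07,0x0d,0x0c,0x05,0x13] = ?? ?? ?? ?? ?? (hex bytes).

D0: mem[0x04..0x06] <- [18 50 45]
D1: mem[0x0c..0x0d] <- [7d f4]
D2: mem[0x05..0x07] <- [53 67 af]
D3: mem[0x07..0x0a] <- [f4 44 9d 3f]
query mem[0x07]=0xf4, mem[0x0d]=0xf4, mem[0x0c]=0x7d, mem[0x05]=0x53, mem[0x13]=0x67

MEM[0x07,0x0d,0x0c,0x05,0x13] = f4 f4 7d 53 67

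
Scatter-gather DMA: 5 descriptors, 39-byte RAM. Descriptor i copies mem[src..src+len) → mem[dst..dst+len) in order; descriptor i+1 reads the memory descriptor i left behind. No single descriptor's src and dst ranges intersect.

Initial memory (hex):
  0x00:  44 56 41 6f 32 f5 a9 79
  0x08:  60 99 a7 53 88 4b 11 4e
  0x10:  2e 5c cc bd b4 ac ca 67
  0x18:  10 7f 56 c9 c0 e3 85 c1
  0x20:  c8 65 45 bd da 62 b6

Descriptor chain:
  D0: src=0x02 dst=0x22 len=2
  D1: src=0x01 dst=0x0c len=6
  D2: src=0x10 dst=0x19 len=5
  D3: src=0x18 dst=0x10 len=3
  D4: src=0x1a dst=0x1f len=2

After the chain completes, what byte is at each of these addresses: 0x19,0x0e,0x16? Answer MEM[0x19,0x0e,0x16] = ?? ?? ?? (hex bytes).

MEM[0x19,0x0e,0x16] = f5 6f ca

#0 dst[0x22+2] := {0x41,0x6f}
#1 dst[0x0c+6] := {0x56,0x41,0x6f,0x32,0xf5,0xa9}
#2 dst[0x19+5] := {0xf5,0xa9,0xcc,0xbd,0xb4}
#3 dst[0x10+3] := {0x10,0xf5,0xa9}
#4 dst[0x1f+2] := {0xa9,0xcc}
query mem[0x19]=0xf5, mem[0x0e]=0x6f, mem[0x16]=0xca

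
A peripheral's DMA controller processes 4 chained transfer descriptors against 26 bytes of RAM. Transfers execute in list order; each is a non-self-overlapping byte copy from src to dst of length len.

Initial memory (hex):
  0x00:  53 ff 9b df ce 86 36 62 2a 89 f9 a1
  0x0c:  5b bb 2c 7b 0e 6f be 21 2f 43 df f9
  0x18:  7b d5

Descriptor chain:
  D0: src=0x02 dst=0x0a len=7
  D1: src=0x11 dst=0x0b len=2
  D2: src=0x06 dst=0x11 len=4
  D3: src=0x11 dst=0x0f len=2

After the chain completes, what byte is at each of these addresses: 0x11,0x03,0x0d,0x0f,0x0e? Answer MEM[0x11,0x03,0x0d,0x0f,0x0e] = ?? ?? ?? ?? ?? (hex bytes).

D0: mem[0x0a..0x10] <- [9b df ce 86 36 62 2a]
D1: mem[0x0b..0x0c] <- [6f be]
D2: mem[0x11..0x14] <- [36 62 2a 89]
D3: mem[0x0f..0x10] <- [36 62]
query mem[0x11]=0x36, mem[0x03]=0xdf, mem[0x0d]=0x86, mem[0x0f]=0x36, mem[0x0e]=0x36

MEM[0x11,0x03,0x0d,0x0f,0x0e] = 36 df 86 36 36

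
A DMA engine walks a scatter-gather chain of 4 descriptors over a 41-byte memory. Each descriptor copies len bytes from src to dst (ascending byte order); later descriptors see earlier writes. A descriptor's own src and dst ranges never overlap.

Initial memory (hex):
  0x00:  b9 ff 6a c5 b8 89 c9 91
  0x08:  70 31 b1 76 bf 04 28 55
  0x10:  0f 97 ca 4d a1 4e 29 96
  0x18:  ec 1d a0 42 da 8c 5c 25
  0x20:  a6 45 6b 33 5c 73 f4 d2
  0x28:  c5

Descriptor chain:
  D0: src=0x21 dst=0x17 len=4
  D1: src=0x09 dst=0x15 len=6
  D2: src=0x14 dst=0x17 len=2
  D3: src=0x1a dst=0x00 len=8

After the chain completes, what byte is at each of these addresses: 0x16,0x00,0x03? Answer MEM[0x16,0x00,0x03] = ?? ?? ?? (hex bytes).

[0] 0x21->0x17 len=4 : 45 6b 33 5c
[1] 0x09->0x15 len=6 : 31 b1 76 bf 04 28
[2] 0x14->0x17 len=2 : a1 31
[3] 0x1a->0x00 len=8 : 28 42 da 8c 5c 25 a6 45
query mem[0x16]=0xb1, mem[0x00]=0x28, mem[0x03]=0x8c

MEM[0x16,0x00,0x03] = b1 28 8c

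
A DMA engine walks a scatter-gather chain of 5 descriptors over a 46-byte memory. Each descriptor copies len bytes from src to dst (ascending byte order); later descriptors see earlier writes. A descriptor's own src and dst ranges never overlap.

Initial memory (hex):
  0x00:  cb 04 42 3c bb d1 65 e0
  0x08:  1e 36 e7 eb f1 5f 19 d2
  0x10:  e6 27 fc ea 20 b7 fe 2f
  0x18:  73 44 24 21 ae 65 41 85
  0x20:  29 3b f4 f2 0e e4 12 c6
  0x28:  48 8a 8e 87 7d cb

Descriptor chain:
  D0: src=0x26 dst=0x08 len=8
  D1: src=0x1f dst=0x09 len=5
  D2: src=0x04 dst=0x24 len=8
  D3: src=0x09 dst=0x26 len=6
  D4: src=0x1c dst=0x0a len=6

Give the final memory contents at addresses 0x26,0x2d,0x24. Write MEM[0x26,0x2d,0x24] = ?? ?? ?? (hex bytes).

MEM[0x26,0x2d,0x24] = 85 cb bb

  after D0: wrote 8B at 0x08 = 12c6488a8e877dcb
  after D1: wrote 5B at 0x09 = 85293bf4f2
  after D2: wrote 8B at 0x24 = bbd165e01285293b
  after D3: wrote 6B at 0x26 = 85293bf4f27d
  after D4: wrote 6B at 0x0a = ae654185293b
query mem[0x26]=0x85, mem[0x2d]=0xcb, mem[0x24]=0xbb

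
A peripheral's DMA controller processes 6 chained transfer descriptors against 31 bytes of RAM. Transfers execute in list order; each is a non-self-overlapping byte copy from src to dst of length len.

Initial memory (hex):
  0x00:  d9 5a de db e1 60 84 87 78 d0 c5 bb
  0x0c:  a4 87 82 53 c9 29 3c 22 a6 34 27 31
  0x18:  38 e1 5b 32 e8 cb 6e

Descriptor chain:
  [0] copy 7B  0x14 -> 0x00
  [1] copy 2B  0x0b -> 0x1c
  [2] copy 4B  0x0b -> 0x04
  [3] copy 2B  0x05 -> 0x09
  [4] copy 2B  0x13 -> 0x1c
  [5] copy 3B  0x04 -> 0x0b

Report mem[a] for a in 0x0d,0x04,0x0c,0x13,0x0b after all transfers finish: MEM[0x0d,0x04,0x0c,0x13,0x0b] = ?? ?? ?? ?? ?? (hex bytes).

  after D0: wrote 7B at 0x00 = a634273138e15b
  after D1: wrote 2B at 0x1c = bba4
  after D2: wrote 4B at 0x04 = bba48782
  after D3: wrote 2B at 0x09 = a487
  after D4: wrote 2B at 0x1c = 22a6
  after D5: wrote 3B at 0x0b = bba487
query mem[0x0d]=0x87, mem[0x04]=0xbb, mem[0x0c]=0xa4, mem[0x13]=0x22, mem[0x0b]=0xbb

MEM[0x0d,0x04,0x0c,0x13,0x0b] = 87 bb a4 22 bb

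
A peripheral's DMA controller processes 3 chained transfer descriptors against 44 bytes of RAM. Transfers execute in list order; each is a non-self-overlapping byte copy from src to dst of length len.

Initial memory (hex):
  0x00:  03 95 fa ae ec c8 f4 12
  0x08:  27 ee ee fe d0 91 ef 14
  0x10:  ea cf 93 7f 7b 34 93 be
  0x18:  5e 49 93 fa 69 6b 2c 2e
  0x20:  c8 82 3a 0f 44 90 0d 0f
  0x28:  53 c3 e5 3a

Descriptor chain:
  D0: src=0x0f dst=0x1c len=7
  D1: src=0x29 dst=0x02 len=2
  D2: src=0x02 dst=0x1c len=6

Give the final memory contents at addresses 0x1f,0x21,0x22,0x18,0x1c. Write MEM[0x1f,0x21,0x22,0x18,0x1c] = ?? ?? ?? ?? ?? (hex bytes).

  after D0: wrote 7B at 0x1c = 14eacf937f7b34
  after D1: wrote 2B at 0x02 = c3e5
  after D2: wrote 6B at 0x1c = c3e5ecc8f412
query mem[0x1f]=0xc8, mem[0x21]=0x12, mem[0x22]=0x34, mem[0x18]=0x5e, mem[0x1c]=0xc3

MEM[0x1f,0x21,0x22,0x18,0x1c] = c8 12 34 5e c3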